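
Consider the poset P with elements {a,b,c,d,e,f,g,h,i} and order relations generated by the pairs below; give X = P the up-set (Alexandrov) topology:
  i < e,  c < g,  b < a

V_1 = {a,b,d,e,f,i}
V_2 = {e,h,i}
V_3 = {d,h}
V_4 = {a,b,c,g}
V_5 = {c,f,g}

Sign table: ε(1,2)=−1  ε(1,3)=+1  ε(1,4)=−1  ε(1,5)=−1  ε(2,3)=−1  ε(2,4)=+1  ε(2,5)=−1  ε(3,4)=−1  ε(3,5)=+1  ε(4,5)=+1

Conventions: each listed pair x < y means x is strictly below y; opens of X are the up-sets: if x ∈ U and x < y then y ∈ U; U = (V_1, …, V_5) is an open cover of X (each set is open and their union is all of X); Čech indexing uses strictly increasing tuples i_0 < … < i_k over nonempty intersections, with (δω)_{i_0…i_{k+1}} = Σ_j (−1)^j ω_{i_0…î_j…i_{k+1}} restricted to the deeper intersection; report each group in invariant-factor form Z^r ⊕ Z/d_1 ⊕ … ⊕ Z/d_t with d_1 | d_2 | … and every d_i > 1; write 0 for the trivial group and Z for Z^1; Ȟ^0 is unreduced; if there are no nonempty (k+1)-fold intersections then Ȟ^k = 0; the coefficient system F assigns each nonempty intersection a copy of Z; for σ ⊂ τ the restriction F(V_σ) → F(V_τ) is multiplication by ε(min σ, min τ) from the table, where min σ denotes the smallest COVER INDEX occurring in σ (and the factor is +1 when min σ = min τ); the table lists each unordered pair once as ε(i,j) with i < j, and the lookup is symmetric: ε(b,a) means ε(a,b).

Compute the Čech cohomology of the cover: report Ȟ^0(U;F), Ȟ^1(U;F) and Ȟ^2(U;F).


intersection data:
  V12={e,i} V13={d} V14={a,b} V15={f} V23={h} V45={c,g}
C dims 5,6; δ0: rk 4, SNF 1^4
Ȟ^0 = (5 − 4) − 0 = 1, so Ȟ^0 ≅ Z
Ȟ^1 = (6 − 0) − 4 = 2, so Ȟ^1 ≅ Z^2
Ȟ^2 = (0 − 0) − 0 = 0, so Ȟ^2 ≅ 0

Ȟ^0 ≅ Z, Ȟ^1 ≅ Z^2, Ȟ^2 ≅ 0


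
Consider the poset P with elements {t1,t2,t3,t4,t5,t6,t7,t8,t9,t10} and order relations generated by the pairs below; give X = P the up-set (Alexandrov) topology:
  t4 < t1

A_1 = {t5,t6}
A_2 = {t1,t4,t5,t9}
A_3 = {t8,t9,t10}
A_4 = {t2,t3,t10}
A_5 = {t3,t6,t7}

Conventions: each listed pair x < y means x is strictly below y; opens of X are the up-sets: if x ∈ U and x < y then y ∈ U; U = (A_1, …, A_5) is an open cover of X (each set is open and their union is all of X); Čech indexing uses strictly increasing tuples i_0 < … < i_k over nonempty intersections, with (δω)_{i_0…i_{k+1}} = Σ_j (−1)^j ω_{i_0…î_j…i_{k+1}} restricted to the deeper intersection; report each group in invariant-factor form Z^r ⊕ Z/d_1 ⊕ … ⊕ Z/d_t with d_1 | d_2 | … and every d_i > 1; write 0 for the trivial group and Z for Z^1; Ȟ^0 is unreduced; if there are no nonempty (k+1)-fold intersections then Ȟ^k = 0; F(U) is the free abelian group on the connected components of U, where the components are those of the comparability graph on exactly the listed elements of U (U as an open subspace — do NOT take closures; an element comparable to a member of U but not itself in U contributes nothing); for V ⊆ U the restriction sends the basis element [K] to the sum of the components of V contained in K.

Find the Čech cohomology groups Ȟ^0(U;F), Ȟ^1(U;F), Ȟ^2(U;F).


Ȟ^0 = Z^9, Ȟ^1 = 0, Ȟ^2 = 0

cover nerve:
  A12={t5} A15={t6} A23={t9} A34={t10} A45={t3}
components per intersection:
  A1: {t5} {t6}
  A2: {t1,t4} {t5} {t9}
  A3: {t8} {t9} {t10}
  A4: {t2} {t3} {t10}
  A5: {t3} {t6} {t7}
  A12: {t5}
  A15: {t6}
  A23: {t9}
  A34: {t10}
  A45: {t3}
C dims 14,5; δ0: rk 5, SNF 1^5
Ȟ^0: (14−5)−0=9 ⇒ Z^9
Ȟ^1: (5−0)−5=0 ⇒ 0
Ȟ^2: (0−0)−0=0 ⇒ 0


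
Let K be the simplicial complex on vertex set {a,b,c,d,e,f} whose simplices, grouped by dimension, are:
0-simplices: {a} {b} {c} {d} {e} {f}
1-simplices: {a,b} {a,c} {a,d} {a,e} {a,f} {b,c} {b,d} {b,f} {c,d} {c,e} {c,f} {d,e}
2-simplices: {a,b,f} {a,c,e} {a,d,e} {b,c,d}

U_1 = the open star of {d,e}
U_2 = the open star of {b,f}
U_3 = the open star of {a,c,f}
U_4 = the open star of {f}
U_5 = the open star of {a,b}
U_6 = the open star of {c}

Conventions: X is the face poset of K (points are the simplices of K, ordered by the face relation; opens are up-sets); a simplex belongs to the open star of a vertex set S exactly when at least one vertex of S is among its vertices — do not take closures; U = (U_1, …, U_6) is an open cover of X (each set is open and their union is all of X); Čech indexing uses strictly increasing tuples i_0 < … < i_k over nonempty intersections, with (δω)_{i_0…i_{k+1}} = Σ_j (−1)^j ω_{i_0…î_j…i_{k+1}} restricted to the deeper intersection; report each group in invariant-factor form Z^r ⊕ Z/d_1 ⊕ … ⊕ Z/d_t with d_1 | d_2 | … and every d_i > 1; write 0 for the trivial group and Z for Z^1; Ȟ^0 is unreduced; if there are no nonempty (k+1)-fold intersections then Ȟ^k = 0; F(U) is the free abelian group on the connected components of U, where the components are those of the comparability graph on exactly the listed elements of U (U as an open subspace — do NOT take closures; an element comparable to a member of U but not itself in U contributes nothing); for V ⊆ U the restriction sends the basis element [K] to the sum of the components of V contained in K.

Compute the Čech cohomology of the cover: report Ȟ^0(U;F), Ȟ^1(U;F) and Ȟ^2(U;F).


nerve simplices:
  U1={{d},{e},{a,d},{a,e},{b,d},{c,d},{c,e},{d,e},{a,c,e},{a,d,e},{b,c,d}} U2={{b},{f},{a,b},{a,f},{b,c},{b,d},{b,f},{c,f},{a,b,f},{b,c,d}} U3={{a},{c},{f},{a,b},{a,c},{a,d},{a,e},{a,f},{b,c},{b,f},{c,d},{c,e},{c,f},{a,b,f},{a,c,e},{a,d,e},{b,c,d}} U4={{f},{a,f},{b,f},{c,f},{a,b,f}} U5={{a},{b},{a,b},{a,c},{a,d},{a,e},{a,f},{b,c},{b,d},{b,f},{a,b,f},{a,c,e},{a,d,e},{b,c,d}} U6={{c},{a,c},{b,c},{c,d},{c,e},{c,f},{a,c,e},{b,c,d}}
  U12={{b,d},{b,c,d}} U13={{a,d},{a,e},{c,d},{c,e},{a,c,e},{a,d,e},{b,c,d}} U15={{a,d},{a,e},{b,d},{a,c,e},{a,d,e},{b,c,d}} U16={{c,d},{c,e},{a,c,e},{b,c,d}} U23={{f},{a,b},{a,f},{b,c},{b,f},{c,f},{a,b,f},{b,c,d}} U24={{f},{a,f},{b,f},{c,f},{a,b,f}} U25={{b},{a,b},{a,f},{b,c},{b,d},{b,f},{a,b,f},{b,c,d}} U26={{b,c},{c,f},{b,c,d}} U34={{f},{a,f},{b,f},{c,f},{a,b,f}} U35={{a},{a,b},{a,c},{a,d},{a,e},{a,f},{b,c},{b,f},{a,b,f},{a,c,e},{a,d,e},{b,c,d}} U36={{c},{a,c},{b,c},{c,d},{c,e},{c,f},{a,c,e},{b,c,d}} U45={{a,f},{b,f},{a,b,f}} U46={{c,f}} U56={{a,c},{b,c},{a,c,e},{b,c,d}}
  U123={{b,c,d}} U125={{b,d},{b,c,d}} U126={{b,c,d}} U135={{a,d},{a,e},{a,c,e},{a,d,e},{b,c,d}} U136={{c,d},{c,e},{a,c,e},{b,c,d}} U156={{a,c,e},{b,c,d}} U234={{f},{a,f},{b,f},{c,f},{a,b,f}} U235={{a,b},{a,f},{b,c},{b,f},{a,b,f},{b,c,d}} U236={{b,c},{c,f},{b,c,d}} U245={{a,f},{b,f},{a,b,f}} U246={{c,f}} U256={{b,c},{b,c,d}} U345={{a,f},{b,f},{a,b,f}} U346={{c,f}} U356={{a,c},{b,c},{a,c,e},{b,c,d}}
  U1235={{b,c,d}} U1236={{b,c,d}} U1256={{b,c,d}} U1356={{a,c,e},{b,c,d}} U2345={{a,f},{b,f},{a,b,f}} U2346={{c,f}} U2356={{b,c},{b,c,d}}
  U12356={{b,c,d}}
components per intersection:
  U1: {{d},{e},{a,d},{a,e},{b,d},{c,d},{c,e},{d,e},{a,c,e},{a,d,e},{b,c,d}}
  U2: {{b},{f},{a,b},{a,f},{b,c},{b,d},{b,f},{c,f},{a,b,f},{b,c,d}}
  U3: {{a},{c},{f},{a,b},{a,c},{a,d},{a,e},{a,f},{b,c},{b,f},{c,d},{c,e},{c,f},{a,b,f},{a,c,e},{a,d,e},{b,c,d}}
  U4: {{f},{a,f},{b,f},{c,f},{a,b,f}}
  U5: {{a},{b},{a,b},{a,c},{a,d},{a,e},{a,f},{b,c},{b,d},{b,f},{a,b,f},{a,c,e},{a,d,e},{b,c,d}}
  U6: {{c},{a,c},{b,c},{c,d},{c,e},{c,f},{a,c,e},{b,c,d}}
  U12: {{b,d},{b,c,d}}
  U13: {{a,d},{a,e},{c,e},{a,c,e},{a,d,e}} {{c,d},{b,c,d}}
  U15: {{a,d},{a,e},{a,c,e},{a,d,e}} {{b,d},{b,c,d}}
  U16: {{c,d},{b,c,d}} {{c,e},{a,c,e}}
  U23: {{f},{a,b},{a,f},{b,f},{c,f},{a,b,f}} {{b,c},{b,c,d}}
  U24: {{f},{a,f},{b,f},{c,f},{a,b,f}}
  U25: {{b},{a,b},{a,f},{b,c},{b,d},{b,f},{a,b,f},{b,c,d}}
  U26: {{b,c},{b,c,d}} {{c,f}}
  U34: {{f},{a,f},{b,f},{c,f},{a,b,f}}
  U35: {{a},{a,b},{a,c},{a,d},{a,e},{a,f},{b,f},{a,b,f},{a,c,e},{a,d,e}} {{b,c},{b,c,d}}
  U36: {{c},{a,c},{b,c},{c,d},{c,e},{c,f},{a,c,e},{b,c,d}}
  U45: {{a,f},{b,f},{a,b,f}}
  U46: {{c,f}}
  U56: {{a,c},{a,c,e}} {{b,c},{b,c,d}}
  U123: {{b,c,d}}
  U125: {{b,d},{b,c,d}}
  U126: {{b,c,d}}
  U135: {{a,d},{a,e},{a,c,e},{a,d,e}} {{b,c,d}}
  U136: {{c,d},{b,c,d}} {{c,e},{a,c,e}}
  U156: {{a,c,e}} {{b,c,d}}
  U234: {{f},{a,f},{b,f},{c,f},{a,b,f}}
  U235: {{a,b},{a,f},{b,f},{a,b,f}} {{b,c},{b,c,d}}
  U236: {{b,c},{b,c,d}} {{c,f}}
  U245: {{a,f},{b,f},{a,b,f}}
  U246: {{c,f}}
  U256: {{b,c},{b,c,d}}
  U345: {{a,f},{b,f},{a,b,f}}
  U346: {{c,f}}
  U356: {{a,c},{a,c,e}} {{b,c},{b,c,d}}
  U1235: {{b,c,d}}
  U1236: {{b,c,d}}
  U1256: {{b,c,d}}
  U1356: {{a,c,e}} {{b,c,d}}
  U2345: {{a,f},{b,f},{a,b,f}}
  U2346: {{c,f}}
  U2356: {{b,c},{b,c,d}}
  U12356: {{b,c,d}}
C dims 6,21,21,8; δ0: rk 5, SNF 1^5; δ1: rk 14, SNF 1^14; δ2: rk 7, SNF 1^7
degree 0: 6−5−0 = 1 → Ȟ^0 ≅ Z
degree 1: 21−14−5 = 2 → Ȟ^1 ≅ Z^2
degree 2: 21−7−14 = 0 → Ȟ^2 ≅ 0

Ȟ^0(U;F) ≅ Z; Ȟ^1(U;F) ≅ Z^2; Ȟ^2(U;F) ≅ 0


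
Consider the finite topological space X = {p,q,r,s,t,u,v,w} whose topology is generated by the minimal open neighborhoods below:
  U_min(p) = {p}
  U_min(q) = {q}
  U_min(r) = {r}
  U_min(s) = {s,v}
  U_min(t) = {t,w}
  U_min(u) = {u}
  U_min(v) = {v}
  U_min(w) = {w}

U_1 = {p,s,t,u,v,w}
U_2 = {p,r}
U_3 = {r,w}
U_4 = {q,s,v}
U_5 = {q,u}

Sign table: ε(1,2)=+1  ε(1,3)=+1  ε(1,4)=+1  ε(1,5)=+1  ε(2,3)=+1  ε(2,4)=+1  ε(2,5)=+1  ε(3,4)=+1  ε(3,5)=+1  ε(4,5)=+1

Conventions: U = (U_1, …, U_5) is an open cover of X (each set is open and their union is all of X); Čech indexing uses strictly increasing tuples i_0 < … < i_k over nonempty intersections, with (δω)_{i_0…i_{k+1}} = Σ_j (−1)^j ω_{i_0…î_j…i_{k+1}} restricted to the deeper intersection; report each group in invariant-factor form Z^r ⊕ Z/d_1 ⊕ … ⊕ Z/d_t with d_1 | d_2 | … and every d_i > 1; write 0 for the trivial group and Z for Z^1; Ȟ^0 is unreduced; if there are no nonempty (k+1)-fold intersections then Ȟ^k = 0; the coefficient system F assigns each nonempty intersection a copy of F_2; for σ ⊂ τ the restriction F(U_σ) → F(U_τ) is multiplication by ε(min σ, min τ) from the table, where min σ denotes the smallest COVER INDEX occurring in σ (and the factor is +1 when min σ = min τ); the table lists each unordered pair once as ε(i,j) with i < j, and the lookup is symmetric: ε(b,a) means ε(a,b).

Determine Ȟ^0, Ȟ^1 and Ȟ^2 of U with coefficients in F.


Ȟ^0 = Z/2; Ȟ^1 = Z/2 ⊕ Z/2; Ȟ^2 = 0

intersection data:
  U12={p} U13={w} U14={s,v} U15={u} U23={r} U45={q}
C dims 5,6; δ0: rk_F2 4
Ȟ^0 = (5 − 4) − 0 = 1, so Ȟ^0 ≅ Z/2
Ȟ^1 = (6 − 0) − 4 = 2, so Ȟ^1 ≅ Z/2 ⊕ Z/2
Ȟ^2 = (0 − 0) − 0 = 0, so Ȟ^2 ≅ 0


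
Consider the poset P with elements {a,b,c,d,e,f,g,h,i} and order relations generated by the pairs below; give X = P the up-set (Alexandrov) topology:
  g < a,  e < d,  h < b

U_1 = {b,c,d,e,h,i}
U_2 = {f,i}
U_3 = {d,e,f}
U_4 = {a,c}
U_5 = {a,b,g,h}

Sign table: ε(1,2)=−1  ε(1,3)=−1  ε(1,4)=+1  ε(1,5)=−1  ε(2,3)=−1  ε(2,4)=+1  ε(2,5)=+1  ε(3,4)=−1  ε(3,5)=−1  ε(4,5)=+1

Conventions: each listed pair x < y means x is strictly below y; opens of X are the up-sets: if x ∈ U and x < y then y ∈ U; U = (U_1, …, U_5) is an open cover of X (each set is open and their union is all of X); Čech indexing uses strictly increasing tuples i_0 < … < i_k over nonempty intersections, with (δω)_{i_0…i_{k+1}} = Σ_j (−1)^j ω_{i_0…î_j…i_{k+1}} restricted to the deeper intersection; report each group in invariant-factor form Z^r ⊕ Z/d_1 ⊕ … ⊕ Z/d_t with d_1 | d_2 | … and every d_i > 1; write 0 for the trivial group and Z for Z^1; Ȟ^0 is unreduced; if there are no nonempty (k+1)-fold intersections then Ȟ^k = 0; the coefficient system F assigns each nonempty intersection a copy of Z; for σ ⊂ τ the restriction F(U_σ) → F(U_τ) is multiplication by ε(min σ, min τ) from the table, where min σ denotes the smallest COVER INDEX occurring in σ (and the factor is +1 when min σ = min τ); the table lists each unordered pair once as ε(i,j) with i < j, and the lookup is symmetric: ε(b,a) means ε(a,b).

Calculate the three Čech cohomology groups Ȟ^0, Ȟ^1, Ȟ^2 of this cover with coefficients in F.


cover nerve:
  U12={i} U13={d,e} U14={c} U15={b,h} U23={f} U45={a}
C dims 5,6; δ0: rk 5, SNF 1^4·2
Ȟ^0: (5−5)−0=0 ⇒ 0
Ȟ^1: (6−0)−5=1 plus torsion [2] ⇒ Z ⊕ Z/2
Ȟ^2: (0−0)−0=0 ⇒ 0

Ȟ^0 = 0, Ȟ^1 = Z ⊕ Z/2 and Ȟ^2 = 0


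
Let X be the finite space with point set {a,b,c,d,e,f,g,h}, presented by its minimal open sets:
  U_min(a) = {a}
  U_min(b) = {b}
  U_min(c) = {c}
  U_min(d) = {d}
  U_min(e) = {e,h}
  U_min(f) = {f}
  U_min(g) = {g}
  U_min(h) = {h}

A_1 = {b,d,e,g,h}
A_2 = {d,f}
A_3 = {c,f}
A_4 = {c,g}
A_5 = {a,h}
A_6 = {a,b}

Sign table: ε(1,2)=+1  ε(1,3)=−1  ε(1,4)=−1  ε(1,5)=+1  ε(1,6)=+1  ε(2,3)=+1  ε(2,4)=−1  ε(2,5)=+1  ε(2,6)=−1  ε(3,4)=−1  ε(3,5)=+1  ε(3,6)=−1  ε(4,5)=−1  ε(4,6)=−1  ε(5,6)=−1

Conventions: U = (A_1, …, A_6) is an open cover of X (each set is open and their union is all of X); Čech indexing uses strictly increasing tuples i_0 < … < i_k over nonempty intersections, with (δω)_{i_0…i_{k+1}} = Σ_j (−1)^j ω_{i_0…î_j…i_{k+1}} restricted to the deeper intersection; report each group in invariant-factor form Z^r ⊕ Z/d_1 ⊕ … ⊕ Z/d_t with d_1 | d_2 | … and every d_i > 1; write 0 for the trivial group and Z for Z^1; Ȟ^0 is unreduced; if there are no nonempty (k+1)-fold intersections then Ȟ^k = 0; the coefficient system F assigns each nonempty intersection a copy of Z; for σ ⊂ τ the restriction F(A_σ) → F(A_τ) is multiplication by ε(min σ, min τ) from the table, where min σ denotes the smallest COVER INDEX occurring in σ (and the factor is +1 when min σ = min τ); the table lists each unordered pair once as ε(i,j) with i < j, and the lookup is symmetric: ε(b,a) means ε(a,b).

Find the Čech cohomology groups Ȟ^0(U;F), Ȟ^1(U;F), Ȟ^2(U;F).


cover nerve:
  A12={d} A14={g} A15={h} A16={b} A23={f} A34={c} A56={a}
C dims 6,7; δ0: rk 6, SNF 1^5·2
Ȟ^0: (6−6)−0=0 ⇒ 0
Ȟ^1: (7−0)−6=1 plus torsion [2] ⇒ Z ⊕ Z/2
Ȟ^2: (0−0)−0=0 ⇒ 0

Ȟ^0(U;F) ≅ 0,  Ȟ^1(U;F) ≅ Z ⊕ Z/2,  Ȟ^2(U;F) ≅ 0


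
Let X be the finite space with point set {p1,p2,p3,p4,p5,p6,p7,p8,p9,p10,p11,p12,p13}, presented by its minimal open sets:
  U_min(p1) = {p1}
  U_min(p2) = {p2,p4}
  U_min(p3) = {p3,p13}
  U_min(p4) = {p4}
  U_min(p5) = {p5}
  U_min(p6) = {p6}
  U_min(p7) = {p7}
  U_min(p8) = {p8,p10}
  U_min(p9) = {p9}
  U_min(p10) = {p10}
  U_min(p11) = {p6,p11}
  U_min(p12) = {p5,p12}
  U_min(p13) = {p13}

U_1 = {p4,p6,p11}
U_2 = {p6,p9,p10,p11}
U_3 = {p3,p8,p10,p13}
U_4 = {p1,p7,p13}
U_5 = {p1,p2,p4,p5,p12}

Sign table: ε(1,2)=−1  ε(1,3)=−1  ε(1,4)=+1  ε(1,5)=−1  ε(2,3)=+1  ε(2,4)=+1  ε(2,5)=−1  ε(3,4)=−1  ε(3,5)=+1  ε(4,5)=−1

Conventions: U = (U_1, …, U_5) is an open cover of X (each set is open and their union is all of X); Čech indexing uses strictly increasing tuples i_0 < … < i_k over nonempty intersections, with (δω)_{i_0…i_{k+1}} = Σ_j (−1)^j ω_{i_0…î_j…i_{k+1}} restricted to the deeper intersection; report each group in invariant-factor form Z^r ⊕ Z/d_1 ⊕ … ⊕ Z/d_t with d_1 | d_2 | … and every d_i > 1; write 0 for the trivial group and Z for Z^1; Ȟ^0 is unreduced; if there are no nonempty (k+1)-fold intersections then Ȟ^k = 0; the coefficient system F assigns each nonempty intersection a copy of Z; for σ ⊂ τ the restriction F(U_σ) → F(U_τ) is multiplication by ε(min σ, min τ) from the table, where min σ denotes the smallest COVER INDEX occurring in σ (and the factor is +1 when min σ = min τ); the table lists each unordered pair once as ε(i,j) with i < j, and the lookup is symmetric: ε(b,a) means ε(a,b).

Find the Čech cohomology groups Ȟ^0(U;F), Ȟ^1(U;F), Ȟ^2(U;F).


Ȟ^0(U;F) ≅ Z, Ȟ^1(U;F) ≅ Z, Ȟ^2(U;F) ≅ 0

nerve simplices:
  U12={p6,p11} U15={p4} U23={p10} U34={p13} U45={p1}
C dims 5,5; δ0: rk 4, SNF 1^4
degree 0: 5−4−0 = 1 → Ȟ^0 ≅ Z
degree 1: 5−0−4 = 1 → Ȟ^1 ≅ Z
degree 2: 0−0−0 = 0 → Ȟ^2 ≅ 0


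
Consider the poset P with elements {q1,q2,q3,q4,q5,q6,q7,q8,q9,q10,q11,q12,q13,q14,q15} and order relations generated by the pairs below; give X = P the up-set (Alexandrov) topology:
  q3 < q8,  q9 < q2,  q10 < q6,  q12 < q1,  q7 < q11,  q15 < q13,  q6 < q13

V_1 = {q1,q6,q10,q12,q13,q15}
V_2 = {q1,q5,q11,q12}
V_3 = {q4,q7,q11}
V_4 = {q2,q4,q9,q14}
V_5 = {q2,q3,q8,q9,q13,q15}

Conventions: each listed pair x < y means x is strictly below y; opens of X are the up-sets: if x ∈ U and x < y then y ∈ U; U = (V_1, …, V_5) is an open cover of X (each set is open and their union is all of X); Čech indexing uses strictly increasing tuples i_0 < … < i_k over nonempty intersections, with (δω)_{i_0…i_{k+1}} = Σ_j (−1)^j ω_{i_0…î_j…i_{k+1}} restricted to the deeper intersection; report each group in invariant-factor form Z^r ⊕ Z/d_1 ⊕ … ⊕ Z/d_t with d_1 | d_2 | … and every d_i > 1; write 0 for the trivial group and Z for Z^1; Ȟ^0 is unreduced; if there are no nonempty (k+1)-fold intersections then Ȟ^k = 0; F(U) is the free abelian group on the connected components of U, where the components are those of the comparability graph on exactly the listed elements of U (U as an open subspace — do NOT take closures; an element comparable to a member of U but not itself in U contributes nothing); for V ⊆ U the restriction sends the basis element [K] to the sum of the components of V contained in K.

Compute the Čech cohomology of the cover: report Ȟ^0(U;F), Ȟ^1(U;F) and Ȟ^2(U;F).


Ȟ^0(U;F) ≅ Z^8,  Ȟ^1(U;F) ≅ 0,  Ȟ^2(U;F) ≅ 0

nonempty overlaps:
  V12={q1,q12} V15={q13,q15} V23={q11} V34={q4} V45={q2,q9}
components per intersection:
  V1: {q1,q12} {q6,q10,q13,q15}
  V2: {q1,q12} {q5} {q11}
  V3: {q4} {q7,q11}
  V4: {q2,q9} {q4} {q14}
  V5: {q2,q9} {q3,q8} {q13,q15}
  V12: {q1,q12}
  V15: {q13,q15}
  V23: {q11}
  V34: {q4}
  V45: {q2,q9}
C dims 13,5; δ0: rk 5, SNF 1^5
degree 0: 13−5−0 = 8 → Ȟ^0 ≅ Z^8
degree 1: 5−0−5 = 0 → Ȟ^1 ≅ 0
degree 2: 0−0−0 = 0 → Ȟ^2 ≅ 0


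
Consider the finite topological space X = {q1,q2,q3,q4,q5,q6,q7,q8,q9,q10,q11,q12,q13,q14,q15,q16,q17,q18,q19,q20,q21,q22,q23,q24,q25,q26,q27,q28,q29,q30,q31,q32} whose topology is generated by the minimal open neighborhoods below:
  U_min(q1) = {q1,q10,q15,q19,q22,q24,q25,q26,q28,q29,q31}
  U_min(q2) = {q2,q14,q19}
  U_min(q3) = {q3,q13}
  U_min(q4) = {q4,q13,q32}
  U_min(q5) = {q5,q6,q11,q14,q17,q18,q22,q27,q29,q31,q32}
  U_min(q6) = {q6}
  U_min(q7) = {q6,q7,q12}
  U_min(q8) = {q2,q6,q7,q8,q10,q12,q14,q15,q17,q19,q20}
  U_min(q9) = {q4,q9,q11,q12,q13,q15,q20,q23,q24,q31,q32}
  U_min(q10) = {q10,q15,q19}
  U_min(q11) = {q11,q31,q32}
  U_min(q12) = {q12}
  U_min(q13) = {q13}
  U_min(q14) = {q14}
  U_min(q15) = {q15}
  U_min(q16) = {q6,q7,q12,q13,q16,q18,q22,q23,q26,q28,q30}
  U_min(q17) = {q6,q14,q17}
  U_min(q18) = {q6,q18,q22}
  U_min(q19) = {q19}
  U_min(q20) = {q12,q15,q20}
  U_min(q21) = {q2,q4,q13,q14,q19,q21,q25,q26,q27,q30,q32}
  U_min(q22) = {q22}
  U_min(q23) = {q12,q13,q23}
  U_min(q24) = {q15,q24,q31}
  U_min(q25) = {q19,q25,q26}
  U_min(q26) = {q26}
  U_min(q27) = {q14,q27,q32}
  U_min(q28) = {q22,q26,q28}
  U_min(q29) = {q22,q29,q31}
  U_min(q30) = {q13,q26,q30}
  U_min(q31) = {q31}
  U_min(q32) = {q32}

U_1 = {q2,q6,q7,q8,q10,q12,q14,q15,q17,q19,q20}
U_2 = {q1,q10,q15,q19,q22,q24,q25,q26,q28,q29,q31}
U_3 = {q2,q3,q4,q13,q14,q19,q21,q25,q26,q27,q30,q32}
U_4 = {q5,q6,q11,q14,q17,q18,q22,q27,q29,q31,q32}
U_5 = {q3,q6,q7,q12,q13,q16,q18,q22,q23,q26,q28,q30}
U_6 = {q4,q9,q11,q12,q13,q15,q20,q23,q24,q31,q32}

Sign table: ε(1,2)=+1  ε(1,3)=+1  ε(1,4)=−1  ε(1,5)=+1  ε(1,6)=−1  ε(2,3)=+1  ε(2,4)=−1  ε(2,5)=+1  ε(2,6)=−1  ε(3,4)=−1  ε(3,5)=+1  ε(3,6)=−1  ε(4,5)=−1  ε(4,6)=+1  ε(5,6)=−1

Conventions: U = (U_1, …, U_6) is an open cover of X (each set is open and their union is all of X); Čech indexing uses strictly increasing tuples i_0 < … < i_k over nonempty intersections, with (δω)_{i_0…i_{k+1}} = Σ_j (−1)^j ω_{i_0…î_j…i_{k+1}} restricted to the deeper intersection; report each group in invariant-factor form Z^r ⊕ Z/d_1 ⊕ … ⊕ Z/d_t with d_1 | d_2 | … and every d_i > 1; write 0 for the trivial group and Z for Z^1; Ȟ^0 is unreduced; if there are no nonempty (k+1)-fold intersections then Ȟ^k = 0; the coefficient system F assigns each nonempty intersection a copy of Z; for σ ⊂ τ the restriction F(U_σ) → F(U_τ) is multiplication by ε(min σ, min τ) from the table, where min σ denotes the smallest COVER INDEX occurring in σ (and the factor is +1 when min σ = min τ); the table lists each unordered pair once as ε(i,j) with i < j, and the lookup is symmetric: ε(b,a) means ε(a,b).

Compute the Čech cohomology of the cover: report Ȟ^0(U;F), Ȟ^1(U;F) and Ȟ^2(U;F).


Ȟ^0(U;F) ≅ Z,  Ȟ^1(U;F) ≅ 0,  Ȟ^2(U;F) ≅ Z/2

nonempty overlaps:
  U12={q10,q15,q19} U13={q2,q14,q19} U14={q6,q14,q17} U15={q6,q7,q12} U16={q12,q15,q20} U23={q19,q25,q26} U24={q22,q29,q31} U25={q22,q26,q28} U26={q15,q24,q31} U34={q14,q27,q32} U35={q3,q13,q26,q30} U36={q4,q13,q32} U45={q6,q18,q22} U46={q11,q31,q32} U56={q12,q13,q23}
  U123={q19} U126={q15} U134={q14} U145={q6} U156={q12} U235={q26} U245={q22} U246={q31} U346={q32} U356={q13}
C dims 6,15,10; δ0: rk 5, SNF 1^5; δ1: rk 10, SNF 1^9·2
degree 0: 6−5−0 = 1 → Ȟ^0 ≅ Z
degree 1: 15−10−5 = 0 → Ȟ^1 ≅ 0
degree 2: 10−0−10 = 0 plus torsion [2] → Ȟ^2 ≅ Z/2


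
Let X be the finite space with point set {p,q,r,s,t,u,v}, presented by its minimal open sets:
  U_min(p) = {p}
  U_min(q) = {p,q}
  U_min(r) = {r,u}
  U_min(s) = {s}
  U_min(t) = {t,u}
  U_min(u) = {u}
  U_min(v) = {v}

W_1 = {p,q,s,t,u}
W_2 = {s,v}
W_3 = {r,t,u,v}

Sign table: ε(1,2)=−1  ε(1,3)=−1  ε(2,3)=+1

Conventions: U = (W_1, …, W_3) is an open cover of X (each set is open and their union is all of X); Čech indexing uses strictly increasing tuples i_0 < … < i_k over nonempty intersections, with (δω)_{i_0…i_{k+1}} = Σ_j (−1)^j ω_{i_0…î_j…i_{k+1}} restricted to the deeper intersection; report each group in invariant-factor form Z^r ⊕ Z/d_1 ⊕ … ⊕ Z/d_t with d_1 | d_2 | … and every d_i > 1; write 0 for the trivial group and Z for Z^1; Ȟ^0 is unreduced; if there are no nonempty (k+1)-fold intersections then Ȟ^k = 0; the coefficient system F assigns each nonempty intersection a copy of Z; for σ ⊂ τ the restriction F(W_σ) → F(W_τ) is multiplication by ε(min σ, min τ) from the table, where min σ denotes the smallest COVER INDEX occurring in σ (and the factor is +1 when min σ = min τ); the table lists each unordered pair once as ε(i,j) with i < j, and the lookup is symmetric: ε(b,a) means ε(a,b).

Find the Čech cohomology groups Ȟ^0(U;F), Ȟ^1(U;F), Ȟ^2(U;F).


intersection data:
  W12={s} W13={t,u} W23={v}
C dims 3,3; δ0: rk 2, SNF 1^2
Ȟ^0 = (3 − 2) − 0 = 1, so Ȟ^0 ≅ Z
Ȟ^1 = (3 − 0) − 2 = 1, so Ȟ^1 ≅ Z
Ȟ^2 = (0 − 0) − 0 = 0, so Ȟ^2 ≅ 0

Ȟ^0 = Z,  Ȟ^1 = Z,  Ȟ^2 = 0


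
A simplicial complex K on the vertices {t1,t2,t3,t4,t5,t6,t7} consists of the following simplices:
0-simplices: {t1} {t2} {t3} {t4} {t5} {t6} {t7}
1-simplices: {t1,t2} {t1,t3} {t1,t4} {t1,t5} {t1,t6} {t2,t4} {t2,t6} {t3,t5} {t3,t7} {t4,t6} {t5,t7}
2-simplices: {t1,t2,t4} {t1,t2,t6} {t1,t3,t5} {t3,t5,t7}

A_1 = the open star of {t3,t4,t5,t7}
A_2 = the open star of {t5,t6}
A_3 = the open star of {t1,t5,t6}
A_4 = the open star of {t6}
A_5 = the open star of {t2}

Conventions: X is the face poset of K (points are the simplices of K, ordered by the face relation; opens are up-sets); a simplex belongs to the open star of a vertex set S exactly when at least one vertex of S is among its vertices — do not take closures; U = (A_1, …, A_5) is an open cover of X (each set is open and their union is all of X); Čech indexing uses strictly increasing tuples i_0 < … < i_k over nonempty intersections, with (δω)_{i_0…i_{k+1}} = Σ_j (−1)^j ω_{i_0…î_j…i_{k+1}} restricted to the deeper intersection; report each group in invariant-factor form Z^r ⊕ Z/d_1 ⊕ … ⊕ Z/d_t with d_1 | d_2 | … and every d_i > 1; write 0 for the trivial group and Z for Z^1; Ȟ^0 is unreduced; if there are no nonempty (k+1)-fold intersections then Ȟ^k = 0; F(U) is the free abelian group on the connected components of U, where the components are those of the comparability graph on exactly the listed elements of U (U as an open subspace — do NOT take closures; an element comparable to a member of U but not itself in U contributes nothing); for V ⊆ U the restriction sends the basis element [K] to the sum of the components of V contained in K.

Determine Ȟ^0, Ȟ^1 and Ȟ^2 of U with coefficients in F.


nerve simplices:
  A1={{t3},{t4},{t5},{t7},{t1,t3},{t1,t4},{t1,t5},{t2,t4},{t3,t5},{t3,t7},{t4,t6},{t5,t7},{t1,t2,t4},{t1,t3,t5},{t3,t5,t7}} A2={{t5},{t6},{t1,t5},{t1,t6},{t2,t6},{t3,t5},{t4,t6},{t5,t7},{t1,t2,t6},{t1,t3,t5},{t3,t5,t7}} A3={{t1},{t5},{t6},{t1,t2},{t1,t3},{t1,t4},{t1,t5},{t1,t6},{t2,t6},{t3,t5},{t4,t6},{t5,t7},{t1,t2,t4},{t1,t2,t6},{t1,t3,t5},{t3,t5,t7}} A4={{t6},{t1,t6},{t2,t6},{t4,t6},{t1,t2,t6}} A5={{t2},{t1,t2},{t2,t4},{t2,t6},{t1,t2,t4},{t1,t2,t6}}
  A12={{t5},{t1,t5},{t3,t5},{t4,t6},{t5,t7},{t1,t3,t5},{t3,t5,t7}} A13={{t5},{t1,t3},{t1,t4},{t1,t5},{t3,t5},{t4,t6},{t5,t7},{t1,t2,t4},{t1,t3,t5},{t3,t5,t7}} A14={{t4,t6}} A15={{t2,t4},{t1,t2,t4}} A23={{t5},{t6},{t1,t5},{t1,t6},{t2,t6},{t3,t5},{t4,t6},{t5,t7},{t1,t2,t6},{t1,t3,t5},{t3,t5,t7}} A24={{t6},{t1,t6},{t2,t6},{t4,t6},{t1,t2,t6}} A25={{t2,t6},{t1,t2,t6}} A34={{t6},{t1,t6},{t2,t6},{t4,t6},{t1,t2,t6}} A35={{t1,t2},{t2,t6},{t1,t2,t4},{t1,t2,t6}} A45={{t2,t6},{t1,t2,t6}}
  A123={{t5},{t1,t5},{t3,t5},{t4,t6},{t5,t7},{t1,t3,t5},{t3,t5,t7}} A124={{t4,t6}} A134={{t4,t6}} A135={{t1,t2,t4}} A234={{t6},{t1,t6},{t2,t6},{t4,t6},{t1,t2,t6}} A235={{t2,t6},{t1,t2,t6}} A245={{t2,t6},{t1,t2,t6}} A345={{t2,t6},{t1,t2,t6}}
  A1234={{t4,t6}} A2345={{t2,t6},{t1,t2,t6}}
components per intersection:
  A1: {{t3},{t5},{t7},{t1,t3},{t1,t5},{t3,t5},{t3,t7},{t5,t7},{t1,t3,t5},{t3,t5,t7}} {{t4},{t1,t4},{t2,t4},{t4,t6},{t1,t2,t4}}
  A2: {{t5},{t1,t5},{t3,t5},{t5,t7},{t1,t3,t5},{t3,t5,t7}} {{t6},{t1,t6},{t2,t6},{t4,t6},{t1,t2,t6}}
  A3: {{t1},{t5},{t6},{t1,t2},{t1,t3},{t1,t4},{t1,t5},{t1,t6},{t2,t6},{t3,t5},{t4,t6},{t5,t7},{t1,t2,t4},{t1,t2,t6},{t1,t3,t5},{t3,t5,t7}}
  A4: {{t6},{t1,t6},{t2,t6},{t4,t6},{t1,t2,t6}}
  A5: {{t2},{t1,t2},{t2,t4},{t2,t6},{t1,t2,t4},{t1,t2,t6}}
  A12: {{t5},{t1,t5},{t3,t5},{t5,t7},{t1,t3,t5},{t3,t5,t7}} {{t4,t6}}
  A13: {{t5},{t1,t3},{t1,t5},{t3,t5},{t5,t7},{t1,t3,t5},{t3,t5,t7}} {{t1,t4},{t1,t2,t4}} {{t4,t6}}
  A14: {{t4,t6}}
  A15: {{t2,t4},{t1,t2,t4}}
  A23: {{t5},{t1,t5},{t3,t5},{t5,t7},{t1,t3,t5},{t3,t5,t7}} {{t6},{t1,t6},{t2,t6},{t4,t6},{t1,t2,t6}}
  A24: {{t6},{t1,t6},{t2,t6},{t4,t6},{t1,t2,t6}}
  A25: {{t2,t6},{t1,t2,t6}}
  A34: {{t6},{t1,t6},{t2,t6},{t4,t6},{t1,t2,t6}}
  A35: {{t1,t2},{t2,t6},{t1,t2,t4},{t1,t2,t6}}
  A45: {{t2,t6},{t1,t2,t6}}
  A123: {{t5},{t1,t5},{t3,t5},{t5,t7},{t1,t3,t5},{t3,t5,t7}} {{t4,t6}}
  A124: {{t4,t6}}
  A134: {{t4,t6}}
  A135: {{t1,t2,t4}}
  A234: {{t6},{t1,t6},{t2,t6},{t4,t6},{t1,t2,t6}}
  A235: {{t2,t6},{t1,t2,t6}}
  A245: {{t2,t6},{t1,t2,t6}}
  A345: {{t2,t6},{t1,t2,t6}}
  A1234: {{t4,t6}}
  A2345: {{t2,t6},{t1,t2,t6}}
C dims 7,14,9,2; δ0: rk 6, SNF 1^6; δ1: rk 7, SNF 1^7; δ2: rk 2, SNF 1^2
degree 0: 7−6−0 = 1 → Ȟ^0 ≅ Z
degree 1: 14−7−6 = 1 → Ȟ^1 ≅ Z
degree 2: 9−2−7 = 0 → Ȟ^2 ≅ 0

Ȟ^0 = Z, Ȟ^1 = Z and Ȟ^2 = 0


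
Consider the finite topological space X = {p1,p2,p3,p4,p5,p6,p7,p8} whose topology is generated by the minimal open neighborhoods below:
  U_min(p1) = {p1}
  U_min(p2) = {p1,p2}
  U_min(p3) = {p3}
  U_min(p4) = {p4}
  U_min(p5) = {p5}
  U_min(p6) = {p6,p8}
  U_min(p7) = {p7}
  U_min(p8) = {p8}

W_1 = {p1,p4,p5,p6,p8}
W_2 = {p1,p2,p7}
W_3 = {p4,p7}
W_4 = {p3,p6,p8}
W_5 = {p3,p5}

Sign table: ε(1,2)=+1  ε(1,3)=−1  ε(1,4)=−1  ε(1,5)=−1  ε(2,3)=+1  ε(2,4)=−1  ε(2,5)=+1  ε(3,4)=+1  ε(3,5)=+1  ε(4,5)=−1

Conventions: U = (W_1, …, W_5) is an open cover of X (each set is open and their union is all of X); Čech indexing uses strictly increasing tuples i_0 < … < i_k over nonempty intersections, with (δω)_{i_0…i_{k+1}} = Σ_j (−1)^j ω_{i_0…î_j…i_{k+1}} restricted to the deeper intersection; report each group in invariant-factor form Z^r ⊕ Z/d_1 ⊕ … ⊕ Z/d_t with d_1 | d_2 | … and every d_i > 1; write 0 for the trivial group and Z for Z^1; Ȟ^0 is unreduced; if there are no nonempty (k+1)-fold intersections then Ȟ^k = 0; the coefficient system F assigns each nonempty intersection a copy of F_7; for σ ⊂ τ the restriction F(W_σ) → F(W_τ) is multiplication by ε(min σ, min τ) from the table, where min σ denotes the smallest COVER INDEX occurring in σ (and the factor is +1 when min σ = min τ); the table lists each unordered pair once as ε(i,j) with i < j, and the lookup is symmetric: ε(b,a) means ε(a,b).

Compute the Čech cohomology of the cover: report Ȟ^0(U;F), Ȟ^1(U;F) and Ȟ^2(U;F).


Ȟ^0 ≅ 0,  Ȟ^1 ≅ Z/7,  Ȟ^2 ≅ 0

nerve simplices:
  W12={p1} W13={p4} W14={p6,p8} W15={p5} W23={p7} W45={p3}
C dims 5,6; δ0: rk_F7 5
degree 0: 5−5−0 = 0 → Ȟ^0 ≅ 0
degree 1: 6−0−5 = 1 → Ȟ^1 ≅ Z/7
degree 2: 0−0−0 = 0 → Ȟ^2 ≅ 0


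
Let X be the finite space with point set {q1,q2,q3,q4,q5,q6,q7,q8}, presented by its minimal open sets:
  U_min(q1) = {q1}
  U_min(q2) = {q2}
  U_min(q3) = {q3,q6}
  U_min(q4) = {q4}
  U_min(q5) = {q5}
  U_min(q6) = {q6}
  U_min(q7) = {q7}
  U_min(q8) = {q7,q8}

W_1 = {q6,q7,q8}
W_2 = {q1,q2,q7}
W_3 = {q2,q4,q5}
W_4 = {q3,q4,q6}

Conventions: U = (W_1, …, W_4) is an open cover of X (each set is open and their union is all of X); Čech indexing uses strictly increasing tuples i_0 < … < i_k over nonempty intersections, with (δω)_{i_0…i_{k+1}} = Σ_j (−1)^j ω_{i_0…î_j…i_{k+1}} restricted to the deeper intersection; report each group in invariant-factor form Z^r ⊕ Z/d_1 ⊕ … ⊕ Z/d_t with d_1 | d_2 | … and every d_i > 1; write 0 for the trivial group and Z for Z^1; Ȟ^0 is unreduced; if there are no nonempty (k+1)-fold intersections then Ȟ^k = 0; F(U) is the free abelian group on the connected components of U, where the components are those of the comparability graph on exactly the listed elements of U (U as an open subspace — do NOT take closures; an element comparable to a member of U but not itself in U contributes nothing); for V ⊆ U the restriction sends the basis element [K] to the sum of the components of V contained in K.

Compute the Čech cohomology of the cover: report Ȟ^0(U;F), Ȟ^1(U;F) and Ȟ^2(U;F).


nonempty overlaps:
  W12={q7} W14={q6} W23={q2} W34={q4}
components per intersection:
  W1: {q6} {q7,q8}
  W2: {q1} {q2} {q7}
  W3: {q2} {q4} {q5}
  W4: {q3,q6} {q4}
  W12: {q7}
  W14: {q6}
  W23: {q2}
  W34: {q4}
C dims 10,4; δ0: rk 4, SNF 1^4
degree 0: 10−4−0 = 6 → Ȟ^0 ≅ Z^6
degree 1: 4−0−4 = 0 → Ȟ^1 ≅ 0
degree 2: 0−0−0 = 0 → Ȟ^2 ≅ 0

Ȟ^0(U;F) ≅ Z^6, Ȟ^1(U;F) ≅ 0 and Ȟ^2(U;F) ≅ 0


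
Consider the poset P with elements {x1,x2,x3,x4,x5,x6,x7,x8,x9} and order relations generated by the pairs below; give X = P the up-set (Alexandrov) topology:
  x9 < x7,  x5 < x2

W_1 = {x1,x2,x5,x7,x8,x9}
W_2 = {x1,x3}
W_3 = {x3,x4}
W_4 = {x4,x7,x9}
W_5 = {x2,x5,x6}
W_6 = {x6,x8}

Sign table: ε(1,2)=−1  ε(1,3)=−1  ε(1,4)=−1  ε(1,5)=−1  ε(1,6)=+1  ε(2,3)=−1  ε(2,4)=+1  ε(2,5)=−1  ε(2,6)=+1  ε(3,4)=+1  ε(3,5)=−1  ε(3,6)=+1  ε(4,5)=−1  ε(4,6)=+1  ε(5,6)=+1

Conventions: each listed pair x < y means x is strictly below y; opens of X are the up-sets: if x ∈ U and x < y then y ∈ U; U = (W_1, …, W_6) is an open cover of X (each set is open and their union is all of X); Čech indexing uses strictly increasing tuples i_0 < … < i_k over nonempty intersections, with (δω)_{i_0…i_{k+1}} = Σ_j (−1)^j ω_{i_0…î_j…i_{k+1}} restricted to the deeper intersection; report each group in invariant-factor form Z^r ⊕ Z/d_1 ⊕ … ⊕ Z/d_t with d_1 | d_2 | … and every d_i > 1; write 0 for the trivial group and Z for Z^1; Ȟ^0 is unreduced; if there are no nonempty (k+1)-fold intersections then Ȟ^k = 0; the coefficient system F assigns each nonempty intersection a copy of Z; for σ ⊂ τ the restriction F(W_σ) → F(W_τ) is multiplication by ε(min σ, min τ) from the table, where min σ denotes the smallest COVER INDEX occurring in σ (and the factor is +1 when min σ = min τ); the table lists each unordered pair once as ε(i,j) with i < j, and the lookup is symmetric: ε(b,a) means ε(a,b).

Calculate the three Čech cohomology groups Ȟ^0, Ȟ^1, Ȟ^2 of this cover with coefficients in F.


intersection data:
  W12={x1} W14={x7,x9} W15={x2,x5} W16={x8} W23={x3} W34={x4} W56={x6}
C dims 6,7; δ0: rk 6, SNF 1^5·2
Ȟ^0 = (6 − 6) − 0 = 0, so Ȟ^0 ≅ 0
Ȟ^1 = (7 − 0) − 6 = 1 plus torsion [2], so Ȟ^1 ≅ Z ⊕ Z/2
Ȟ^2 = (0 − 0) − 0 = 0, so Ȟ^2 ≅ 0

Ȟ^0(U;F) ≅ 0; Ȟ^1(U;F) ≅ Z ⊕ Z/2; Ȟ^2(U;F) ≅ 0


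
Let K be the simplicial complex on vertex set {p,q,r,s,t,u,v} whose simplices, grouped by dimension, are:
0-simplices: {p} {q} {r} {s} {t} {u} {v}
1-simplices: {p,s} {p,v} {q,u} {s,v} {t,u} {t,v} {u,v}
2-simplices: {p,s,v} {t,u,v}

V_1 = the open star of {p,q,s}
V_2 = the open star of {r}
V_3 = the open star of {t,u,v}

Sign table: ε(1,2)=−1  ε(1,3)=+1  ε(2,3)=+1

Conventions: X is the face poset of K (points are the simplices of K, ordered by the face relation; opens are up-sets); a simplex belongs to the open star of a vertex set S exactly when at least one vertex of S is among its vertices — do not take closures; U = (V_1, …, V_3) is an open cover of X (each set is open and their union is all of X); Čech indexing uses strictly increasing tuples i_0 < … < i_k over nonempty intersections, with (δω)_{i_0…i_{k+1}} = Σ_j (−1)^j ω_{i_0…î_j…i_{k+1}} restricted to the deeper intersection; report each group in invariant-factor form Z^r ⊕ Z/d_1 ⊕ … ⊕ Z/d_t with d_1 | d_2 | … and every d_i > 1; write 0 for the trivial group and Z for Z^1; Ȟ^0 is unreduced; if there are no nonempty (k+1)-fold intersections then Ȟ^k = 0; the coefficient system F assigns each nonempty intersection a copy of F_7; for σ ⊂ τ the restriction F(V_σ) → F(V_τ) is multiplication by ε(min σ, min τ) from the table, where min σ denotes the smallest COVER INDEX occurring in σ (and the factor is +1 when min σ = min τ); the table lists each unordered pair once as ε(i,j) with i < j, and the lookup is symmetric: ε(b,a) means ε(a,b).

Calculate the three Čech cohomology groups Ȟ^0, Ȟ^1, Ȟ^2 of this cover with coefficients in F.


intersection data:
  V1={{p},{q},{s},{p,s},{p,v},{q,u},{s,v},{p,s,v}} V2={{r}} V3={{t},{u},{v},{p,v},{q,u},{s,v},{t,u},{t,v},{u,v},{p,s,v},{t,u,v}}
  V13={{p,v},{q,u},{s,v},{p,s,v}}
C dims 3,1; δ0: rk_F7 1
Ȟ^0 = (3 − 1) − 0 = 2, so Ȟ^0 ≅ Z/7 ⊕ Z/7
Ȟ^1 = (1 − 0) − 1 = 0, so Ȟ^1 ≅ 0
Ȟ^2 = (0 − 0) − 0 = 0, so Ȟ^2 ≅ 0

Ȟ^0 = Z/7 ⊕ Z/7, Ȟ^1 = 0, Ȟ^2 = 0


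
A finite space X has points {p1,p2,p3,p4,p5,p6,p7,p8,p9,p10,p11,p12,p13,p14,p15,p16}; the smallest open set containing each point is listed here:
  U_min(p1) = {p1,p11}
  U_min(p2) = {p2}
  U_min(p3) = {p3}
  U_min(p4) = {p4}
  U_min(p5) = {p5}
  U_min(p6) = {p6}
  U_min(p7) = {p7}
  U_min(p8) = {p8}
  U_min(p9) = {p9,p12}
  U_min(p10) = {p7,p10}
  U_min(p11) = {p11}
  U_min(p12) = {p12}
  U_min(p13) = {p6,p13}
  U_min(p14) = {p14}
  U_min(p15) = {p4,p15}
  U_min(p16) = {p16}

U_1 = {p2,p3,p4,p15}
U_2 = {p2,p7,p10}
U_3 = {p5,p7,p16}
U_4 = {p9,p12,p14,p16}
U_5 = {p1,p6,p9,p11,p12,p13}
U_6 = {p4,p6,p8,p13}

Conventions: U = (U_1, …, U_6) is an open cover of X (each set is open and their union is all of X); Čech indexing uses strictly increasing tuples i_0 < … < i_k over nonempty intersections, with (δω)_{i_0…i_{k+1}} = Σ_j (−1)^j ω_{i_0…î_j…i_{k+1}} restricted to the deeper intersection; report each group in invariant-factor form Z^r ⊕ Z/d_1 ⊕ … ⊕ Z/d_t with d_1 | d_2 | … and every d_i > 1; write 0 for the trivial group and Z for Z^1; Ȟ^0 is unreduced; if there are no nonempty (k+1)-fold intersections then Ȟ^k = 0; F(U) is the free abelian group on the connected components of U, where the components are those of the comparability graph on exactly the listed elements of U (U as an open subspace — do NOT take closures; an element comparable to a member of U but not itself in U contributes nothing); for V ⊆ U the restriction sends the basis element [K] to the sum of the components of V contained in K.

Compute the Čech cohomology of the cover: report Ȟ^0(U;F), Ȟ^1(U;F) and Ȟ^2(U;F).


nonempty intersections:
  U12={p2} U16={p4} U23={p7} U34={p16} U45={p9,p12} U56={p6,p13}
components per intersection:
  U1: {p2} {p3} {p4,p15}
  U2: {p2} {p7,p10}
  U3: {p5} {p7} {p16}
  U4: {p9,p12} {p14} {p16}
  U5: {p1,p11} {p6,p13} {p9,p12}
  U6: {p4} {p6,p13} {p8}
  U12: {p2}
  U16: {p4}
  U23: {p7}
  U34: {p16}
  U45: {p9,p12}
  U56: {p6,p13}
C dims 17,6; δ0: rk 6, SNF 1^6
Ȟ^0: (17−6)−0=11 ⇒ Z^11
Ȟ^1: (6−0)−6=0 ⇒ 0
Ȟ^2: (0−0)−0=0 ⇒ 0

Ȟ^0 ≅ Z^11; Ȟ^1 ≅ 0; Ȟ^2 ≅ 0


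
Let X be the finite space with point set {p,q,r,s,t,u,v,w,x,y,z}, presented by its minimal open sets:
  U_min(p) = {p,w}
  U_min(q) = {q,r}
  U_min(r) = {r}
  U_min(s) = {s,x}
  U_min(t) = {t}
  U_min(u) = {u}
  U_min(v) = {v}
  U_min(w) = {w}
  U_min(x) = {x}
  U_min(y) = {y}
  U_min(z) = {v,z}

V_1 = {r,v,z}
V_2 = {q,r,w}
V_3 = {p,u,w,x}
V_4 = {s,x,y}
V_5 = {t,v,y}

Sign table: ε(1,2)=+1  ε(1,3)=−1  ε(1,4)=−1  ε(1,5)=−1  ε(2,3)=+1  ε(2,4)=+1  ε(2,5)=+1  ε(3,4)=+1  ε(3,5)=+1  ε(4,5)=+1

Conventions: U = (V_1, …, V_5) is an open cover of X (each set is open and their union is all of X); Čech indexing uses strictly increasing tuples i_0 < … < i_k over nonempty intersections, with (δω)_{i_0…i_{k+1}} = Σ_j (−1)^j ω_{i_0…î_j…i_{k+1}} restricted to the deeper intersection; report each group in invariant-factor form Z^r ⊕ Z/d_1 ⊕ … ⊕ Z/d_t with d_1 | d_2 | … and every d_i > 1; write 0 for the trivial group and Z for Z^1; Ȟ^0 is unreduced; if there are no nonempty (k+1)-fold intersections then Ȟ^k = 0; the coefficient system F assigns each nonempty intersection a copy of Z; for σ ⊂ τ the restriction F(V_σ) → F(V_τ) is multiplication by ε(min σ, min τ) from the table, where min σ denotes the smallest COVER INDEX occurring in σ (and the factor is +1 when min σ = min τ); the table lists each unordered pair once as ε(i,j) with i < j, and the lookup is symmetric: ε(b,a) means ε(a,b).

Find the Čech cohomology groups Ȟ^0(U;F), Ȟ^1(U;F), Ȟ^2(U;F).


nerve of the cover:
  V12={r} V15={v} V23={w} V34={x} V45={y}
C dims 5,5; δ0: rk 5, SNF 1^4·2
Ȟ^0 = (5 − 5) − 0 = 0, so Ȟ^0 ≅ 0
Ȟ^1 = (5 − 0) − 5 = 0 plus torsion [2], so Ȟ^1 ≅ Z/2
Ȟ^2 = (0 − 0) − 0 = 0, so Ȟ^2 ≅ 0

Ȟ^0(U;F) ≅ 0; Ȟ^1(U;F) ≅ Z/2; Ȟ^2(U;F) ≅ 0


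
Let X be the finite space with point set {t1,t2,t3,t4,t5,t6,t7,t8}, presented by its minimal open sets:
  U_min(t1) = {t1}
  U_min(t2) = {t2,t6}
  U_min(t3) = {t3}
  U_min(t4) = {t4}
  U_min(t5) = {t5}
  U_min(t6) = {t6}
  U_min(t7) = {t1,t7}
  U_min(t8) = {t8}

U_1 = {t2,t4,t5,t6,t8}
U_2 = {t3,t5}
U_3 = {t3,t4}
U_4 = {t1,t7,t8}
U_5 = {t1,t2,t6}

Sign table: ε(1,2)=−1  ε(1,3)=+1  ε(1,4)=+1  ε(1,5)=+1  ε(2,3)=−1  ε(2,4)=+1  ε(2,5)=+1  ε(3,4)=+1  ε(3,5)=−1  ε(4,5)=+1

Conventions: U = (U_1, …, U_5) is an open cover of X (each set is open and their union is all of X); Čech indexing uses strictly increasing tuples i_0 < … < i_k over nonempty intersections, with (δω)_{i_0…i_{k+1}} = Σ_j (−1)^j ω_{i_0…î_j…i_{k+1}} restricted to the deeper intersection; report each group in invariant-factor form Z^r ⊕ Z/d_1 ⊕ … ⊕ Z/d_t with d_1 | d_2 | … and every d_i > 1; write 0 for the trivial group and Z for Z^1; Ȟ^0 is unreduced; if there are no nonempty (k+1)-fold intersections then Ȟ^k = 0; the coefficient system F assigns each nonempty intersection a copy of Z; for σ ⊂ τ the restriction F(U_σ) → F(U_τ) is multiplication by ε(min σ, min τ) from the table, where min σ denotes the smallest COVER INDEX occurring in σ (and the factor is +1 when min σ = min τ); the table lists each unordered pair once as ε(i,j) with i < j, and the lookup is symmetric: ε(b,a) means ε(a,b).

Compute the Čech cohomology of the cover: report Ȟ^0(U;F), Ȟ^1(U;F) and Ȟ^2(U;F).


Ȟ^0 = Z, Ȟ^1 = Z^2, Ȟ^2 = 0

intersection data:
  U12={t5} U13={t4} U14={t8} U15={t2,t6} U23={t3} U45={t1}
C dims 5,6; δ0: rk 4, SNF 1^4
Ȟ^0 = (5 − 4) − 0 = 1, so Ȟ^0 ≅ Z
Ȟ^1 = (6 − 0) − 4 = 2, so Ȟ^1 ≅ Z^2
Ȟ^2 = (0 − 0) − 0 = 0, so Ȟ^2 ≅ 0
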